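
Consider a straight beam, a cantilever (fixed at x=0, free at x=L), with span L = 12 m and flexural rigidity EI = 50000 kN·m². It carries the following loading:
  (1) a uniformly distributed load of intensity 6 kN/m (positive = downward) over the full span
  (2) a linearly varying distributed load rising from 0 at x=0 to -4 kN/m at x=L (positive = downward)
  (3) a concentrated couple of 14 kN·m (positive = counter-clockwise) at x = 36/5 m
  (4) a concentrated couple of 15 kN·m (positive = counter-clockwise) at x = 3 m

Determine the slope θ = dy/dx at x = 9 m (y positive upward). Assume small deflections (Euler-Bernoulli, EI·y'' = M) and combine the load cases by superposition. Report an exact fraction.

θ(9) = -28323/2000000 rad

Load 1 — uniform load w=6 kN/m over full span:
  θ_1 = -wx(x²-3Lx+3L²)/(6EI) = -6·9·(9²-3·12·9+3·12²)/(6·50000) = -1701/50000 rad
Load 2 — triangular load w₀=-4 kN/m (0→w₀ over full span):
  θ_2 = (w₀Lx²/4-w₀L²x/3-w₀x⁴/(24L))/EI = ((-4)·12·9²/4-(-4)·12²·9/3-(-4)·9⁴/(24·12))/50000 = 6777/400000 rad
Load 3 — applied couple M₀=14 kN·m at a=36/5 m (b=L-a=24/5):
  θ_3 = M₀a/EI  [x>a] = 14·(36/5)/50000 = 63/31250 rad
Load 4 — applied couple M₀=15 kN·m at a=3 m (b=L-a=9):
  θ_4 = M₀a/EI  [x>a] = 15·3/50000 = 9/10000 rad
Superposition: θ = Σ θ_i = -28323/2000000 rad ≈ -0.014162 rad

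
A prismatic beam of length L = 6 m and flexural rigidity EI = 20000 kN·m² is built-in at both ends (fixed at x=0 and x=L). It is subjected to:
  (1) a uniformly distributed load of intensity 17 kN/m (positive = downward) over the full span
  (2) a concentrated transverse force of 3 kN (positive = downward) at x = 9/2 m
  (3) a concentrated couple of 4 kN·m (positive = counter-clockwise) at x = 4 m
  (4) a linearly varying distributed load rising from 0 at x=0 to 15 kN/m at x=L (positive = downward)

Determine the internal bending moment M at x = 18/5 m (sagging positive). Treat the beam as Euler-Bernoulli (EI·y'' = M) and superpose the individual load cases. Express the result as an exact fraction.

M(18/5) = 17429/480 kN·m

Load 1 — uniform load w=17 kN/m over full span:
  M_1 = wLx/2 - wL²/12 - wx²/2 = 17·6·(18/5)/2 - 17·6²/12 - 17·(18/5)²/2 = 561/25 kN·m
Load 2 — point force P=3 kN at a=9/2 m (b=L-a=3/2):
  M_2 = Pb²(3a+b)x/L³ - Pab²/L²  [x≤a] = 3·(3/2)²·(3·(9/2)+(3/2))·(18/5)/6³ - 3·(9/2)·(3/2)²/6² = 27/32 kN·m
Load 3 — applied couple M₀=4 kN·m at a=4 m (b=L-a=2):
  M_3 = R_Ax - M_A  [x≤a] with R_A=8/9, M_A=4/3 = (8/9)·(18/5) - (4/3) = 28/15 kN·m
Load 4 — triangular load w₀=15 kN/m (0→w₀ over full span):
  M_4 = 3w₀Lx/20 - w₀L²/30 - w₀x³/(6L) = 3·15·6·(18/5)/20 - 15·6²/30 - 15·(18/5)³/(6·6) = 279/25 kN·m
Superposition: M = Σ M_i = 17429/480 kN·m ≈ 36.310417 kN·m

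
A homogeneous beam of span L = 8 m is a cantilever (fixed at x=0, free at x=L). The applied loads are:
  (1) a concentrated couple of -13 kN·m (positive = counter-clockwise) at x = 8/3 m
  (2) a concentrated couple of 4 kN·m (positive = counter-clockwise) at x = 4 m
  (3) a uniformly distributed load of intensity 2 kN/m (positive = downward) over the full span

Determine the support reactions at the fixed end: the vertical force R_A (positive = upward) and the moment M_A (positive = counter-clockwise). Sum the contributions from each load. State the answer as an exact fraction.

R_A = 16 kN, M_A = 73 kN·m

Load 1 — applied couple M₀=-13 kN·m at a=8/3 m (b=L-a=16/3):
  R_A = 0 kN
  M_A = -M₀ = -(-13) = 13 kN·m
Load 2 — applied couple M₀=4 kN·m at a=4 m (b=L-a=4):
  R_A = 0 kN
  M_A = -M₀ = -4 kN·m
Load 3 — uniform load w=2 kN/m over full span:
  R_A = wL = 2·8 = 16 kN
  M_A = wL²/2 = 2·8²/2 = 64 kN·m
Superposition: R_A = 16 kN, M_A = 73 kN·m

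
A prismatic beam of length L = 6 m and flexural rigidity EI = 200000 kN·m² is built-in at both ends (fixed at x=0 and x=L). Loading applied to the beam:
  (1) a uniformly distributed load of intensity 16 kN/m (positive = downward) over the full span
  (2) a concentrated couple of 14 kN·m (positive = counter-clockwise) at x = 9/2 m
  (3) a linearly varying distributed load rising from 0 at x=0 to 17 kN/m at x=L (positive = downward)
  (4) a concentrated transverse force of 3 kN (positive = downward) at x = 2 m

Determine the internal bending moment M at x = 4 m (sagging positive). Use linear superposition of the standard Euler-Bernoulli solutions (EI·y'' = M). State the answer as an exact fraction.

Load 1 — uniform load w=16 kN/m over full span:
  M_1 = wLx/2 - wL²/12 - wx²/2 = 16·6·4/2 - 16·6²/12 - 16·4²/2 = 16 kN·m
Load 2 — applied couple M₀=14 kN·m at a=9/2 m (b=L-a=3/2):
  M_2 = R_Ax - M_A  [x≤a] with R_A=21/8, M_A=35/8 = (21/8)·4 - (35/8) = 49/8 kN·m
Load 3 — triangular load w₀=17 kN/m (0→w₀ over full span):
  M_3 = 3w₀Lx/20 - w₀L²/30 - w₀x³/(6L) = 3·17·6·4/20 - 17·6²/30 - 17·4³/(6·6) = 476/45 kN·m
Load 4 — point force P=3 kN at a=2 m (b=L-a=4):
  M_4 = Pa²(a+3b)(L-x)/L³ - Pa²b/L²  [x>a] = 3·2²·(2+3·4)·(6-4)/6³ - 3·2²·4/6² = 2/9 kN·m
Superposition: M = Σ M_i = 1317/40 kN·m ≈ 32.925000 kN·m

M(4) = 1317/40 kN·m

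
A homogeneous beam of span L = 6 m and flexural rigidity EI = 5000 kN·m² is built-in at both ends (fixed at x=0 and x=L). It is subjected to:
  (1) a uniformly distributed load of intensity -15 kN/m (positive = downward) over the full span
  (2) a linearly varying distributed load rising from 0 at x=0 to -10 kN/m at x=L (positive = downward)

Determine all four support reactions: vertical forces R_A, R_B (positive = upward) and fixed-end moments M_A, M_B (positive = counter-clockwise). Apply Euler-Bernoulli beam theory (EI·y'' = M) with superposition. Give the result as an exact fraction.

R_A = -54 kN, M_A = -57 kN·m, R_B = -66 kN, M_B = 63 kN·m

Load 1 — uniform load w=-15 kN/m over full span:
  R_A = wL/2 = (-15)·6/2 = -45 kN
  M_A = wL²/12 = (-15)·6²/12 = -45 kN·m
  R_B = wL/2 = (-15)·6/2 = -45 kN
  M_B = -wL²/12 = -(-15)·6²/12 = 45 kN·m
Load 2 — triangular load w₀=-10 kN/m (0→w₀ over full span):
  R_A = 3w₀L/20 = 3·(-10)·6/20 = -9 kN
  M_A = w₀L²/30 = (-10)·6²/30 = -12 kN·m
  R_B = 7w₀L/20 = 7·(-10)·6/20 = -21 kN
  M_B = -w₀L²/20 = -(-10)·6²/20 = 18 kN·m
Superposition: R_A = -54 kN, M_A = -57 kN·m, R_B = -66 kN, M_B = 63 kN·m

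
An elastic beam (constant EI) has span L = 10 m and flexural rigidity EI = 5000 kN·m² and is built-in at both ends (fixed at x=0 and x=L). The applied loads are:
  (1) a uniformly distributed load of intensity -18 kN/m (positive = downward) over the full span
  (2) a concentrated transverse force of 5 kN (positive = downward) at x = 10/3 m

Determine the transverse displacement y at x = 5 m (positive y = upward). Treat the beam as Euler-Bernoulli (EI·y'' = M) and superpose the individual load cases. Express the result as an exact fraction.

y(5) = 233/2592 m

Load 1 — uniform load w=-18 kN/m over full span:
  y_1 = -wx²(L-x)²/(24EI) = -(-18)·5²·(10-5)²/(24·5000) = 3/32 m
Load 2 — point force P=5 kN at a=10/3 m (b=L-a=20/3):
  y_2 = -Pa²(L-x)²(3bL-(3b+a)(L-x))/(6L³EI)  [x>a] = -5·(10/3)²·(10-5)²·(3·(20/3)·10-(3·(20/3)+(10/3))·(10-5))/(6·10³·5000) = -5/1296 m
Superposition: y = Σ y_i = 233/2592 m ≈ 0.089892 m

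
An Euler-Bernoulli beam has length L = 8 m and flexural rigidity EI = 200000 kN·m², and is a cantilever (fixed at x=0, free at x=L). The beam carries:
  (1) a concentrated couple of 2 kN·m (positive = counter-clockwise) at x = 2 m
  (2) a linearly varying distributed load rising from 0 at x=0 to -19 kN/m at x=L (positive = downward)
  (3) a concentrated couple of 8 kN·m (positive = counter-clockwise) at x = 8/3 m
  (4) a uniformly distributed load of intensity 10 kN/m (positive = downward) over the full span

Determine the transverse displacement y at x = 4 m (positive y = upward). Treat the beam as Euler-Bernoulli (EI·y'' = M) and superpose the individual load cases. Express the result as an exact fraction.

Load 1 — applied couple M₀=2 kN·m at a=2 m (b=L-a=6):
  y_1 = M₀a(2x-a)/(2EI)  [x>a] = 2·2·(2·4-2)/(2·200000) = 3/50000 m
Load 2 — triangular load w₀=-19 kN/m (0→w₀ over full span):
  y_2 = (w₀Lx³/12-w₀L²x²/6-w₀x⁵/(120L))/EI = ((-19)·8·4³/12-(-19)·8²·4²/6-(-19)·4⁵/(120·8))/200000 = 2299/187500 m
Load 3 — applied couple M₀=8 kN·m at a=8/3 m (b=L-a=16/3):
  y_3 = M₀a(2x-a)/(2EI)  [x>a] = 8·(8/3)·(2·4-(8/3))/(2·200000) = 8/28125 m
Load 4 — uniform load w=10 kN/m over full span:
  y_4 = -wx²(x²-4Lx+6L²)/(24EI) = -10·4²·(4²-4·8·4+6·8²)/(24·200000) = -17/1875 m
Superposition: y = Σ y_i = 7963/2250000 m ≈ 0.003539 m

y(4) = 7963/2250000 m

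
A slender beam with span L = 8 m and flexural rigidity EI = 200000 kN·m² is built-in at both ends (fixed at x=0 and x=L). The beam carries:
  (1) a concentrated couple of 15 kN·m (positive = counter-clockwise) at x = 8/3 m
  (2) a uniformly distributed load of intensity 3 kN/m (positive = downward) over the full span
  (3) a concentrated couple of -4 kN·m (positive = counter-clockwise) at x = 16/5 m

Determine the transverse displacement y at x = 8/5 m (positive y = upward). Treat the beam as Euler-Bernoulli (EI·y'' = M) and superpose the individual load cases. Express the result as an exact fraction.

y(8/5) = -1652/29296875 m

Load 1 — applied couple M₀=15 kN·m at a=8/3 m (b=L-a=16/3):
  y_1 = (R_Ax³/6 - M_Ax²/2)/EI  [x≤a] with R_A=5/2, M_A=0 = ((5/2)·(8/5)³/6 - 0·(8/5)²/2)/200000 = 2/234375 m
Load 2 — uniform load w=3 kN/m over full span:
  y_2 = -wx²(L-x)²/(24EI) = -3·(8/5)²·(8-(8/5))²/(24·200000) = -128/1953125 m
Load 3 — applied couple M₀=-4 kN·m at a=16/5 m (b=L-a=24/5):
  y_3 = (R_Ax³/6 - M_Ax²/2)/EI  [x≤a] with R_A=-18/25, M_A=-12/25 = ((-18/25)·(8/5)³/6 - (-12/25)·(8/5)²/2)/200000 = 6/9765625 m
Superposition: y = Σ y_i = -1652/29296875 m ≈ -0.000056 m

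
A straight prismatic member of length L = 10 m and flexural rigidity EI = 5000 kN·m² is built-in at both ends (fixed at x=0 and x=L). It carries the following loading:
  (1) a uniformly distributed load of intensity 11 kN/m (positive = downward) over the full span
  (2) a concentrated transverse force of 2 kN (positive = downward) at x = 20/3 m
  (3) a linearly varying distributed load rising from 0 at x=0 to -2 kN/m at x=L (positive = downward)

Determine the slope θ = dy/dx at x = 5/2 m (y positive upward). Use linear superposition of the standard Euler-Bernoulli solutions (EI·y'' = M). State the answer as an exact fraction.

θ(5/2) = -247/15360 rad

Load 1 — uniform load w=11 kN/m over full span:
  θ_1 = -wx(L-x)(L-2x)/(12EI) = -11·(5/2)·(10-(5/2))·(10-2·(5/2))/(12·5000) = -11/640 rad
Load 2 — point force P=2 kN at a=20/3 m (b=L-a=10/3):
  θ_2 = -Pb²x(2aL-(3a+b)x)/(2L³EI)  [x≤a] = -2·(10/3)²·(5/2)·(2·(20/3)·10-(3·(20/3)+(10/3))·(5/2))/(2·10³·5000) = -1/2400 rad
Load 3 — triangular load w₀=-2 kN/m (0→w₀ over full span):
  θ_3 = -w₀(2x(L-x)(L-2x)(x+2L)+x²(L-x)²)/(120LEI) = -(-2)·(2·(5/2)·(10-(5/2))·(10-2·(5/2))·((5/2)+2·10)+(5/2)²·(10-(5/2))²)/(120·10·5000) = 39/25600 rad
Superposition: θ = Σ θ_i = -247/15360 rad ≈ -0.016081 rad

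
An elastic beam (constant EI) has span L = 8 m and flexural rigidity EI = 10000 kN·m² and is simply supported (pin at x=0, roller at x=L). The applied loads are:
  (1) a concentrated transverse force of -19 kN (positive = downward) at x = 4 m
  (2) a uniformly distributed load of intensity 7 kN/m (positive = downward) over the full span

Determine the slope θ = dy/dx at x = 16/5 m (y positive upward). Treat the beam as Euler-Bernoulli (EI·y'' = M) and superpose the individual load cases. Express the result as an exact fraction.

θ(16/5) = -1579/937500 rad

Load 1 — point force P=-19 kN at a=4 m (b=L-a=4):
  θ_1 = -Pb(L²-b²-3x²)/(6LEI)  [x≤a] = -(-19)·4·(8²-4²-3·(16/5)²)/(6·8·10000) = 171/62500 rad
Load 2 — uniform load w=7 kN/m over full span:
  θ_2 = -w(L³-6Lx²+4x³)/(24EI) = -7·(8³-6·8·(16/5)²+4·(16/5)³)/(24·10000) = -1036/234375 rad
Superposition: θ = Σ θ_i = -1579/937500 rad ≈ -0.001684 rad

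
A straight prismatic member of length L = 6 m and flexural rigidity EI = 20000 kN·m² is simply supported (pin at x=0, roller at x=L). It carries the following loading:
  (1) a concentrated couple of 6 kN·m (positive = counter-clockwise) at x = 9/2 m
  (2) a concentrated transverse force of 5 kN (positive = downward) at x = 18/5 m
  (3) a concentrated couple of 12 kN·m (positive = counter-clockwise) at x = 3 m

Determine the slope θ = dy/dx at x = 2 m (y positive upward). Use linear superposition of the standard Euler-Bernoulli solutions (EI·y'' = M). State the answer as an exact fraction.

θ(2) = -1591/4000000 rad

Load 1 — applied couple M₀=6 kN·m at a=9/2 m (b=L-a=3/2):
  θ_1 = (M₀x²/(2L)+C₁)/EI  [x≤a] with C₁=M₀(3b²-L²)/(6L)=-39/8 = (6·2²/(2·6)+(-39/8))/20000 = -23/160000 rad
Load 2 — point force P=5 kN at a=18/5 m (b=L-a=12/5):
  θ_2 = -Pb(L²-b²-3x²)/(6LEI)  [x≤a] = -5·(12/5)·(6²-(12/5)²-3·2²)/(6·6·20000) = -19/62500 rad
Load 3 — applied couple M₀=12 kN·m at a=3 m (b=L-a=3):
  θ_3 = (M₀x²/(2L)+C₁)/EI  [x≤a] with C₁=M₀(3b²-L²)/(6L)=-3 = (12·2²/(2·6)+(-3))/20000 = 1/20000 rad
Superposition: θ = Σ θ_i = -1591/4000000 rad ≈ -0.000398 rad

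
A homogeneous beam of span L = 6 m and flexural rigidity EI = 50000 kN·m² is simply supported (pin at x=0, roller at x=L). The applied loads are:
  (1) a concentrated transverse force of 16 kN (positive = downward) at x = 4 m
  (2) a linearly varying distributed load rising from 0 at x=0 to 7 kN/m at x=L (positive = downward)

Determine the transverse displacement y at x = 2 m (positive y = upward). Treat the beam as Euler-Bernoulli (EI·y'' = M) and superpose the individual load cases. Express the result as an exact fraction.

Load 1 — point force P=16 kN at a=4 m (b=L-a=2):
  y_1 = -Pbx(L²-b²-x²)/(6LEI)  [x≤a] = -16·2·2·(6²-2²-2²)/(6·6·50000) = -28/28125 m
Load 2 — triangular load w₀=7 kN/m (0→w₀ over full span):
  y_2 = -w₀x(7L⁴-10L²x²+3x⁴)/(360LEI) = -7·2·(7·6⁴-10·6²·2²+3·2⁴)/(360·6·50000) = -28/28125 m
Superposition: y = Σ y_i = -56/28125 m ≈ -0.001991 m

y(2) = -56/28125 m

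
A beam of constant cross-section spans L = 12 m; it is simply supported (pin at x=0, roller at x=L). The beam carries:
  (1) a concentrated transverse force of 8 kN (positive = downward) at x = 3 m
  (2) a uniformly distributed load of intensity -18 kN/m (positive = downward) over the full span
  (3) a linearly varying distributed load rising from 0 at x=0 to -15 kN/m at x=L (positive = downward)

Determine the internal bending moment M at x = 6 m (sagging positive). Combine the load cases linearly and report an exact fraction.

Load 1 — point force P=8 kN at a=3 m (b=L-a=9):
  M_1 = Pa(L-x)/L  [x>a] = 8·3·(12-6)/12 = 12 kN·m
Load 2 — uniform load w=-18 kN/m over full span:
  M_2 = wx(L-x)/2 = (-18)·6·(12-6)/2 = -324 kN·m
Load 3 — triangular load w₀=-15 kN/m (0→w₀ over full span):
  M_3 = w₀Lx/6 - w₀x³/(6L) = (-15)·12·6/6 - (-15)·6³/(6·12) = -135 kN·m
Superposition: M = Σ M_i = -447 kN·m ≈ -447.000000 kN·m

M(6) = -447 kN·m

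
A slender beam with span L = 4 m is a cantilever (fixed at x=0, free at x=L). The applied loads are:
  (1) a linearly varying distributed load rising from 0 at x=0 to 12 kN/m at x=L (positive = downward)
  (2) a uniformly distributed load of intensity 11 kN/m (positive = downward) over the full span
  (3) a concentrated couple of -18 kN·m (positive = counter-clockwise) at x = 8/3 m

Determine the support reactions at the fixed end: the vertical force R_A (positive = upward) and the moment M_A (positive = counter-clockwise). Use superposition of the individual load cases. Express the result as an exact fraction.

Load 1 — triangular load w₀=12 kN/m (0→w₀ over full span):
  R_A = w₀L/2 = 12·4/2 = 24 kN
  M_A = w₀L²/3 = 12·4²/3 = 64 kN·m
Load 2 — uniform load w=11 kN/m over full span:
  R_A = wL = 11·4 = 44 kN
  M_A = wL²/2 = 11·4²/2 = 88 kN·m
Load 3 — applied couple M₀=-18 kN·m at a=8/3 m (b=L-a=4/3):
  R_A = 0 kN
  M_A = -M₀ = -(-18) = 18 kN·m
Superposition: R_A = 68 kN, M_A = 170 kN·m

R_A = 68 kN, M_A = 170 kN·m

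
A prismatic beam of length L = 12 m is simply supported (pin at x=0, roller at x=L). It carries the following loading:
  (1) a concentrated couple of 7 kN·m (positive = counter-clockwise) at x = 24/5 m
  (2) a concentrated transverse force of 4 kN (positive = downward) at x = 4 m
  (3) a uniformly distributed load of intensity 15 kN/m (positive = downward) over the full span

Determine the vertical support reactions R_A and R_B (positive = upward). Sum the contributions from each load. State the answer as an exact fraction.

R_A = 373/4 kN, R_B = 363/4 kN

Load 1 — applied couple M₀=7 kN·m at a=24/5 m (b=L-a=36/5):
  R_A = M₀/L = 7/12 kN
  R_B = -M₀/L = -7/12 kN
Load 2 — point force P=4 kN at a=4 m (b=L-a=8):
  R_A = Pb/L = 4·8/12 = 8/3 kN
  R_B = Pa/L = 4·4/12 = 4/3 kN
Load 3 — uniform load w=15 kN/m over full span:
  R_A = wL/2 = 15·12/2 = 90 kN
  R_B = wL/2 = 15·12/2 = 90 kN
Superposition: R_A = 373/4 kN, R_B = 363/4 kN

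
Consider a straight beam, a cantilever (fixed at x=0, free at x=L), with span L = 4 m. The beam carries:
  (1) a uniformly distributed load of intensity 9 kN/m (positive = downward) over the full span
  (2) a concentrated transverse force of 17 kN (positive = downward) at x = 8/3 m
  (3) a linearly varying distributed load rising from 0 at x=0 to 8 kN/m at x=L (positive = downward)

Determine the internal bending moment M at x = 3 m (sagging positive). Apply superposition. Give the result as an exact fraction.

M(3) = -49/6 kN·m

Load 1 — uniform load w=9 kN/m over full span:
  M_1 = -w(L-x)²/2 = -9·(4-3)²/2 = -9/2 kN·m
Load 2 — point force P=17 kN at a=8/3 m (b=L-a=4/3):
  M_2 = 0  [x>a] = 0 kN·m
Load 3 — triangular load w₀=8 kN/m (0→w₀ over full span):
  M_3 = w₀Lx/2 - w₀L²/3 - w₀x³/(6L) = 8·4·3/2 - 8·4²/3 - 8·3³/(6·4) = -11/3 kN·m
Superposition: M = Σ M_i = -49/6 kN·m ≈ -8.166667 kN·m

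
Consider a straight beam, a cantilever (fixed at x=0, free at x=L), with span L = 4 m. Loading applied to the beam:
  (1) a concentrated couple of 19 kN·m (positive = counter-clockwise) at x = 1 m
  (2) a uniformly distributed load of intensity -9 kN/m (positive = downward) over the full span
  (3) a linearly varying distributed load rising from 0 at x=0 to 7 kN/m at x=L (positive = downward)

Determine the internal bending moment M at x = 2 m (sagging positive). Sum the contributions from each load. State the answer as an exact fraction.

Load 1 — applied couple M₀=19 kN·m at a=1 m (b=L-a=3):
  M_1 = 0  [x>a] = 0 kN·m
Load 2 — uniform load w=-9 kN/m over full span:
  M_2 = -w(L-x)²/2 = -(-9)·(4-2)²/2 = 18 kN·m
Load 3 — triangular load w₀=7 kN/m (0→w₀ over full span):
  M_3 = w₀Lx/2 - w₀L²/3 - w₀x³/(6L) = 7·4·2/2 - 7·4²/3 - 7·2³/(6·4) = -35/3 kN·m
Superposition: M = Σ M_i = 19/3 kN·m ≈ 6.333333 kN·m

M(2) = 19/3 kN·m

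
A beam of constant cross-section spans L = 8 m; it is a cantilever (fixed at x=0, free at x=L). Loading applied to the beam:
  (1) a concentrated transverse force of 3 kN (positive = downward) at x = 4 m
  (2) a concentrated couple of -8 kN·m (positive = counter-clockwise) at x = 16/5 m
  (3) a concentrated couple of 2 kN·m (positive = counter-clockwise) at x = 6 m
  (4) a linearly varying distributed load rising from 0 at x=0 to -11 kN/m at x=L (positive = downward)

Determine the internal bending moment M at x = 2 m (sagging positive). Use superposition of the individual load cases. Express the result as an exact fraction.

Load 1 — point force P=3 kN at a=4 m (b=L-a=4):
  M_1 = -P(a-x)  [x≤a] = -3·(4-2) = -6 kN·m
Load 2 — applied couple M₀=-8 kN·m at a=16/5 m (b=L-a=24/5):
  M_2 = M₀  [x≤a] = (-8) = -8 kN·m
Load 3 — applied couple M₀=2 kN·m at a=6 m (b=L-a=2):
  M_3 = M₀  [x≤a] = 2 = 2 kN·m
Load 4 — triangular load w₀=-11 kN/m (0→w₀ over full span):
  M_4 = w₀Lx/2 - w₀L²/3 - w₀x³/(6L) = (-11)·8·2/2 - (-11)·8²/3 - (-11)·2³/(6·8) = 297/2 kN·m
Superposition: M = Σ M_i = 273/2 kN·m ≈ 136.500000 kN·m

M(2) = 273/2 kN·m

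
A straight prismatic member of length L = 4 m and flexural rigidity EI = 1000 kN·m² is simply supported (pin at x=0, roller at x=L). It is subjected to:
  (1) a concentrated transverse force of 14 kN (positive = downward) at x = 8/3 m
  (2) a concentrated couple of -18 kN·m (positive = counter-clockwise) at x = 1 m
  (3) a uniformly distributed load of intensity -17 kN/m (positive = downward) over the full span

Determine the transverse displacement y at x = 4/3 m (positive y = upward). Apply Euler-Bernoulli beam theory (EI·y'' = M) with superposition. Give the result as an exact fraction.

Load 1 — point force P=14 kN at a=8/3 m (b=L-a=4/3):
  y_1 = -Pbx(L²-b²-x²)/(6LEI)  [x≤a] = -14·(4/3)·(4/3)·(4²-(4/3)²-(4/3)²)/(6·4·1000) = -392/30375 m
Load 2 — applied couple M₀=-18 kN·m at a=1 m (b=L-a=3):
  y_2 = (M₀x³/(6L)-M₀(x-a)²/2+C₁x)/EI  [x>a] with C₁=M₀(3b²-L²)/(6L)=-33/4 = ((-18)·(4/3)³/(6·4)-(-18)·((4/3)-1)²/2+(-33/4)·(4/3))/1000 = -53/4500 m
Load 3 — uniform load w=-17 kN/m over full span:
  y_3 = -wx(L³-2Lx²+x³)/(24EI) = -(-17)·(4/3)·(4³-2·4·(4/3)²+(4/3)³)/(24·1000) = 1496/30375 m
Superposition: y = Σ y_i = 199/8100 m ≈ 0.024568 m

y(4/3) = 199/8100 m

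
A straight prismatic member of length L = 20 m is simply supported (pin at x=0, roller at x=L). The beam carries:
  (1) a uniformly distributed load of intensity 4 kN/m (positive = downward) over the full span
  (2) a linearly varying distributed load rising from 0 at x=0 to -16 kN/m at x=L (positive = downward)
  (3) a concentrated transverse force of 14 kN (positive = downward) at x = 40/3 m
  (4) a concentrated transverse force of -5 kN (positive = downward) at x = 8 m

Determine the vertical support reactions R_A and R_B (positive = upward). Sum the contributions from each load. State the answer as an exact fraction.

Load 1 — uniform load w=4 kN/m over full span:
  R_A = wL/2 = 4·20/2 = 40 kN
  R_B = wL/2 = 4·20/2 = 40 kN
Load 2 — triangular load w₀=-16 kN/m (0→w₀ over full span):
  R_A = w₀L/6 = (-16)·20/6 = -160/3 kN
  R_B = w₀L/3 = (-16)·20/3 = -320/3 kN
Load 3 — point force P=14 kN at a=40/3 m (b=L-a=20/3):
  R_A = Pb/L = 14·(20/3)/20 = 14/3 kN
  R_B = Pa/L = 14·(40/3)/20 = 28/3 kN
Load 4 — point force P=-5 kN at a=8 m (b=L-a=12):
  R_A = Pb/L = (-5)·12/20 = -3 kN
  R_B = Pa/L = (-5)·8/20 = -2 kN
Superposition: R_A = -35/3 kN, R_B = -178/3 kN

R_A = -35/3 kN, R_B = -178/3 kN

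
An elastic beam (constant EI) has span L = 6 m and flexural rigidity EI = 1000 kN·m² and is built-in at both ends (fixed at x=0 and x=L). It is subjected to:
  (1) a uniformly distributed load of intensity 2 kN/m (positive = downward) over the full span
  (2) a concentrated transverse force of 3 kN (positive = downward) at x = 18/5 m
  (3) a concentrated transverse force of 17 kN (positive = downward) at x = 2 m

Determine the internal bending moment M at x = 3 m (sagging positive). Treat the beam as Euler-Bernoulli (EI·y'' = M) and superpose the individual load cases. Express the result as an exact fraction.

Load 1 — uniform load w=2 kN/m over full span:
  M_1 = wLx/2 - wL²/12 - wx²/2 = 2·6·3/2 - 2·6²/12 - 2·3²/2 = 3 kN·m
Load 2 — point force P=3 kN at a=18/5 m (b=L-a=12/5):
  M_2 = Pb²(3a+b)x/L³ - Pab²/L²  [x≤a] = 3·(12/5)²·(3·(18/5)+(12/5))·3/6³ - 3·(18/5)·(12/5)²/6² = 36/25 kN·m
Load 3 — point force P=17 kN at a=2 m (b=L-a=4):
  M_3 = Pa²(a+3b)(L-x)/L³ - Pa²b/L²  [x>a] = 17·2²·(2+3·4)·(6-3)/6³ - 17·2²·4/6² = 17/3 kN·m
Superposition: M = Σ M_i = 758/75 kN·m ≈ 10.106667 kN·m

M(3) = 758/75 kN·m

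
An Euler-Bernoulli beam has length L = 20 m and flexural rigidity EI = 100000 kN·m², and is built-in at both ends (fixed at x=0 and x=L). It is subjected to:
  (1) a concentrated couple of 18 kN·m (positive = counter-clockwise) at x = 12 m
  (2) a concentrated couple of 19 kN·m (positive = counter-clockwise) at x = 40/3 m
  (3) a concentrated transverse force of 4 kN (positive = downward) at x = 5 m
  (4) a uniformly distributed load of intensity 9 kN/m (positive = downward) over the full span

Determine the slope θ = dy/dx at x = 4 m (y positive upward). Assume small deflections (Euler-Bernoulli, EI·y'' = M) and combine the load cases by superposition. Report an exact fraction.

θ(4) = -38867/6250000 rad

Load 1 — applied couple M₀=18 kN·m at a=12 m (b=L-a=8):
  θ_1 = (R_Ax²/2 - M_Ax)/EI  [x≤a] with R_A=162/125, M_A=144/25 = ((162/125)·4²/2 - (144/25)·4)/100000 = -99/781250 rad
Load 2 — applied couple M₀=19 kN·m at a=40/3 m (b=L-a=20/3):
  θ_2 = (R_Ax²/2 - M_Ax)/EI  [x≤a] with R_A=19/15, M_A=19/3 = ((19/15)·4²/2 - (19/3)·4)/100000 = -19/125000 rad
Load 3 — point force P=4 kN at a=5 m (b=L-a=15):
  θ_3 = -Pb²x(2aL-(3a+b)x)/(2L³EI)  [x≤a] = -4·15²·4·(2·5·20-(3·5+15)·4)/(2·20³·100000) = -9/50000 rad
Load 4 — uniform load w=9 kN/m over full span:
  θ_4 = -wx(L-x)(L-2x)/(12EI) = -9·4·(20-4)·(20-2·4)/(12·100000) = -18/3125 rad
Superposition: θ = Σ θ_i = -38867/6250000 rad ≈ -0.006219 rad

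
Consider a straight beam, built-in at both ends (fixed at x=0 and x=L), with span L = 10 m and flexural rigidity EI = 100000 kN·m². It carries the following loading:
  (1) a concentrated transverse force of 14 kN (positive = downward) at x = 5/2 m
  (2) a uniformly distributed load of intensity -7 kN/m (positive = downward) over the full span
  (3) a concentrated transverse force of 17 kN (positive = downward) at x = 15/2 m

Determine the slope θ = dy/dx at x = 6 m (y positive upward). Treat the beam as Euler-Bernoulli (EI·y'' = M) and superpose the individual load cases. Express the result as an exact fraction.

θ(6) = -77/400000 rad

Load 1 — point force P=14 kN at a=5/2 m (b=L-a=15/2):
  θ_1 = Pa²(L-x)(2bL-(3b+a)(L-x))/(2L³EI)  [x>a] = 14·(5/2)²·(10-6)·(2·(15/2)·10-(3·(15/2)+(5/2))·(10-6))/(2·10³·100000) = 7/80000 rad
Load 2 — uniform load w=-7 kN/m over full span:
  θ_2 = -wx(L-x)(L-2x)/(12EI) = -(-7)·6·(10-6)·(10-2·6)/(12·100000) = -7/25000 rad
Load 3 — point force P=17 kN at a=15/2 m (b=L-a=5/2):
  θ_3 = -Pb²x(2aL-(3a+b)x)/(2L³EI)  [x≤a] = -17·(5/2)²·6·(2·(15/2)·10-(3·(15/2)+(5/2))·6)/(2·10³·100000) = 0 rad
Superposition: θ = Σ θ_i = -77/400000 rad ≈ -0.000192 rad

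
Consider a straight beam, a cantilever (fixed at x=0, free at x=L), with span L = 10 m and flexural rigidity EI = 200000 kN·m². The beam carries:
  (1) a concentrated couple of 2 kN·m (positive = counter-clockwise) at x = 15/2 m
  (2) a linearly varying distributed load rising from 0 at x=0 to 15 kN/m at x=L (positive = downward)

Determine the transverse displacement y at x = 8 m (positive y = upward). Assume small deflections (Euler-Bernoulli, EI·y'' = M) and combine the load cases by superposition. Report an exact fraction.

Load 1 — applied couple M₀=2 kN·m at a=15/2 m (b=L-a=5/2):
  y_1 = M₀a(2x-a)/(2EI)  [x>a] = 2·(15/2)·(2·8-(15/2))/(2·200000) = 51/160000 m
Load 2 — triangular load w₀=15 kN/m (0→w₀ over full span):
  y_2 = (w₀Lx³/12-w₀L²x²/6-w₀x⁵/(120L))/EI = (15·10·8³/12-15·10²·8²/6-15·8⁵/(120·10))/200000 = -782/15625 m
Superposition: y = Σ y_i = -198917/4000000 m ≈ -0.049729 m

y(8) = -198917/4000000 m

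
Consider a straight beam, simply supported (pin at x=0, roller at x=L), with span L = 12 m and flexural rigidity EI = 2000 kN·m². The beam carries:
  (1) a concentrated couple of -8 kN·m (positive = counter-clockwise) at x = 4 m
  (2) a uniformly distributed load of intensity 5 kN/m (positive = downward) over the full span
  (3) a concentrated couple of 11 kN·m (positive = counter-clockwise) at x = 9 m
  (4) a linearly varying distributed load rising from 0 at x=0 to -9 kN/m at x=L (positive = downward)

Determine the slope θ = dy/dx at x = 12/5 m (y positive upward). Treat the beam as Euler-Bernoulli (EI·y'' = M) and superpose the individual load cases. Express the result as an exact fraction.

Load 1 — applied couple M₀=-8 kN·m at a=4 m (b=L-a=8):
  θ_1 = (M₀x²/(2L)+C₁)/EI  [x≤a] with C₁=M₀(3b²-L²)/(6L)=-16/3 = ((-8)·(12/5)²/(2·12)+(-16/3))/2000 = -34/9375 rad
Load 2 — uniform load w=5 kN/m over full span:
  θ_2 = -w(L³-6Lx²+4x³)/(24EI) = -5·(12³-6·12·(12/5)²+4·(12/5)³)/(24·2000) = -891/6250 rad
Load 3 — applied couple M₀=11 kN·m at a=9 m (b=L-a=3):
  θ_3 = (M₀x²/(2L)+C₁)/EI  [x≤a] with C₁=M₀(3b²-L²)/(6L)=-143/8 = (11·(12/5)²/(2·12)+(-143/8))/2000 = -3047/400000 rad
Load 4 — triangular load w₀=-9 kN/m (0→w₀ over full span):
  θ_4 = -w₀(7L⁴-30L²x²+15x⁴)/(360LEI) = -(-9)·(7·12⁴-30·12²·(12/5)²+15·(12/5)⁴)/(360·12·2000) = 9828/78125 rad
Superposition: θ = Σ θ_i = -840173/30000000 rad ≈ -0.028006 rad

θ(12/5) = -840173/30000000 rad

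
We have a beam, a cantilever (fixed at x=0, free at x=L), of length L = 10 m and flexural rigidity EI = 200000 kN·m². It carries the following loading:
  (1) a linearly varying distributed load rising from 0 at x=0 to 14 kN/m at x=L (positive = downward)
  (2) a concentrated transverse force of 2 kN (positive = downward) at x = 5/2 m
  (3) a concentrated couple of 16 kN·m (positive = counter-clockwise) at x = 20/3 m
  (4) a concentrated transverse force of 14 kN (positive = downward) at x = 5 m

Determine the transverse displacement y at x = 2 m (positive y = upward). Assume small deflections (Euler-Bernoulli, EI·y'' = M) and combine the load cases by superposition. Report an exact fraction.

Load 1 — triangular load w₀=14 kN/m (0→w₀ over full span):
  y_1 = (w₀Lx³/12-w₀L²x²/6-w₀x⁵/(120L))/EI = (14·10·2³/12-14·10²·2²/6-14·2⁵/(120·10))/200000 = -15757/3750000 m
Load 2 — point force P=2 kN at a=5/2 m (b=L-a=15/2):
  y_2 = -Px²(3a-x)/(6EI)  [x≤a] = -2·2²·(3·(5/2)-2)/(6·200000) = -11/300000 m
Load 3 — applied couple M₀=16 kN·m at a=20/3 m (b=L-a=10/3):
  y_3 = M₀x²/(2EI)  [x≤a] = 16·2²/(2·200000) = 1/6250 m
Load 4 — point force P=14 kN at a=5 m (b=L-a=5):
  y_4 = -Px²(3a-x)/(6EI)  [x≤a] = -14·2²·(3·5-2)/(6·200000) = -91/150000 m
Superposition: y = Σ y_i = -11713/2500000 m ≈ -0.004685 m

y(2) = -11713/2500000 m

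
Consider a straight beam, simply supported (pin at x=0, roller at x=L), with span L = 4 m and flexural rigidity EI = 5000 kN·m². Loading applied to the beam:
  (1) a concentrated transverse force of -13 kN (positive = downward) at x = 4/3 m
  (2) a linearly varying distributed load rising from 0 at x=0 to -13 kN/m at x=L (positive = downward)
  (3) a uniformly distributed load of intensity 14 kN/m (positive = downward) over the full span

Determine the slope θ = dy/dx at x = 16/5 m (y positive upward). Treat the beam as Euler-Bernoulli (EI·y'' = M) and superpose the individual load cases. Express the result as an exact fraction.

θ(16/5) = 42316/31640625 rad

Load 1 — point force P=-13 kN at a=4/3 m (b=L-a=8/3):
  θ_1 = -Pa(2L²-6Lx+3x²+a²)/(6LEI)  [x>a] = -(-13)·(4/3)·(2·4²-6·4·(16/5)+3·(16/5)²+(4/3)²)/(6·4·5000) = -2249/1265625 rad
Load 2 — triangular load w₀=-13 kN/m (0→w₀ over full span):
  θ_2 = -w₀(7L⁴-30L²x²+15x⁴)/(360LEI) = -(-13)·(7·4⁴-30·4²·(16/5)²+15·(16/5)⁴)/(360·4·5000) = -9841/3515625 rad
Load 3 — uniform load w=14 kN/m over full span:
  θ_3 = -w(L³-6Lx²+4x³)/(24EI) = -14·(4³-6·4·(16/5)²+4·(16/5)³)/(24·5000) = 462/78125 rad
Superposition: θ = Σ θ_i = 42316/31640625 rad ≈ 0.001337 rad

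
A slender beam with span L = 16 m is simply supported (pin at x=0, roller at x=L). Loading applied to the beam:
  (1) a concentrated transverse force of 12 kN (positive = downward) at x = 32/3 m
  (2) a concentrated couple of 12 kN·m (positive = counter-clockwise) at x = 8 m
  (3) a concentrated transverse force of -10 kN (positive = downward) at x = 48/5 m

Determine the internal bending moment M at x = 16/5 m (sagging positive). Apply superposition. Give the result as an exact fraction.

M(16/5) = 12/5 kN·m

Load 1 — point force P=12 kN at a=32/3 m (b=L-a=16/3):
  M_1 = Pbx/L  [x≤a] = 12·(16/3)·(16/5)/16 = 64/5 kN·m
Load 2 — applied couple M₀=12 kN·m at a=8 m (b=L-a=8):
  M_2 = M₀x/L  [x≤a] = 12·(16/5)/16 = 12/5 kN·m
Load 3 — point force P=-10 kN at a=48/5 m (b=L-a=32/5):
  M_3 = Pbx/L  [x≤a] = (-10)·(32/5)·(16/5)/16 = -64/5 kN·m
Superposition: M = Σ M_i = 12/5 kN·m ≈ 2.400000 kN·m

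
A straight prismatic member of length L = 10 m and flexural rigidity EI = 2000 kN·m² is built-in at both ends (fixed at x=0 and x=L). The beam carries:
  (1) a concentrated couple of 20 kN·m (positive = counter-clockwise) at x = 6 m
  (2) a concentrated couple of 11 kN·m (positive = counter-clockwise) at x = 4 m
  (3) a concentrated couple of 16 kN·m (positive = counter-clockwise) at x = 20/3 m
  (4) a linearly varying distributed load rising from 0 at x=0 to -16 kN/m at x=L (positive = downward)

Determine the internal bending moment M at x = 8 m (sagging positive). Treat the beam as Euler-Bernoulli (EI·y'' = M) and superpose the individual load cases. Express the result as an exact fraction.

M(8) = -1176/125 kN·m

Load 1 — applied couple M₀=20 kN·m at a=6 m (b=L-a=4):
  M_1 = R_Ax - M_A - M₀  [x>a] with R_A=72/25, M_A=32/5 = (72/25)·8 - (32/5) - 20 = -84/25 kN·m
Load 2 — applied couple M₀=11 kN·m at a=4 m (b=L-a=6):
  M_2 = R_Ax - M_A - M₀  [x>a] with R_A=198/125, M_A=33/25 = (198/125)·8 - (33/25) - 11 = 44/125 kN·m
Load 3 — applied couple M₀=16 kN·m at a=20/3 m (b=L-a=10/3):
  M_3 = R_Ax - M_A - M₀  [x>a] with R_A=32/15, M_A=16/3 = (32/15)·8 - (16/3) - 16 = -64/15 kN·m
Load 4 — triangular load w₀=-16 kN/m (0→w₀ over full span):
  M_4 = 3w₀Lx/20 - w₀L²/30 - w₀x³/(6L) = 3·(-16)·10·8/20 - (-16)·10²/30 - (-16)·8³/(6·10) = -32/15 kN·m
Superposition: M = Σ M_i = -1176/125 kN·m ≈ -9.408000 kN·m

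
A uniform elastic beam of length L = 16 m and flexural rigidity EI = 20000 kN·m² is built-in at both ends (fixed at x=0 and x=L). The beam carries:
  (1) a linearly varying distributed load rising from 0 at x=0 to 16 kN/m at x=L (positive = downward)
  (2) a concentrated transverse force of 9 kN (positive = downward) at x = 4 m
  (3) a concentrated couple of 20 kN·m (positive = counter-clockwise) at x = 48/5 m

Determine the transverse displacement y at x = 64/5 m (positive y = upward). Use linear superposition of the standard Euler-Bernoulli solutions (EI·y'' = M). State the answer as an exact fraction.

y(64/5) = -953279/29296875 m

Load 1 — triangular load w₀=16 kN/m (0→w₀ over full span):
  y_1 = -w₀x²(L-x)²(x+2L)/(120LEI) = -16·(64/5)²·(16-(64/5))²·((64/5)+2·16)/(120·16·20000) = -917504/29296875 m
Load 2 — point force P=9 kN at a=4 m (b=L-a=12):
  y_2 = -Pa²(L-x)²(3bL-(3b+a)(L-x))/(6L³EI)  [x>a] = -9·4²·(16-(64/5))²·(3·12·16-(3·12+4)·(16-(64/5)))/(6·16³·20000) = -21/15625 m
Load 3 — applied couple M₀=20 kN·m at a=48/5 m (b=L-a=32/5):
  y_3 = (R_Ax³/6 - M_Ax²/2 - M₀(x-a)²/2)/EI  [x>a] with R_A=9/5, M_A=32/5 = ((9/5)·(64/5)³/6 - (32/5)·(64/5)²/2 - 20·((64/5)-(48/5))²/2)/20000 = 48/390625 m
Superposition: y = Σ y_i = -953279/29296875 m ≈ -0.032539 m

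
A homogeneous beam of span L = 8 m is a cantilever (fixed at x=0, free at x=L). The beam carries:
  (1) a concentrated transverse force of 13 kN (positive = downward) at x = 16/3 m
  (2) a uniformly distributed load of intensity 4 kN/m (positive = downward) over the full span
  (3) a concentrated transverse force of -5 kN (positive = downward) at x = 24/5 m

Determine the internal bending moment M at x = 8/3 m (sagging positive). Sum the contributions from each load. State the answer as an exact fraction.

Load 1 — point force P=13 kN at a=16/3 m (b=L-a=8/3):
  M_1 = -P(a-x)  [x≤a] = -13·((16/3)-(8/3)) = -104/3 kN·m
Load 2 — uniform load w=4 kN/m over full span:
  M_2 = -w(L-x)²/2 = -4·(8-(8/3))²/2 = -512/9 kN·m
Load 3 — point force P=-5 kN at a=24/5 m (b=L-a=16/5):
  M_3 = -P(a-x)  [x≤a] = -(-5)·((24/5)-(8/3)) = 32/3 kN·m
Superposition: M = Σ M_i = -728/9 kN·m ≈ -80.888889 kN·m

M(8/3) = -728/9 kN·m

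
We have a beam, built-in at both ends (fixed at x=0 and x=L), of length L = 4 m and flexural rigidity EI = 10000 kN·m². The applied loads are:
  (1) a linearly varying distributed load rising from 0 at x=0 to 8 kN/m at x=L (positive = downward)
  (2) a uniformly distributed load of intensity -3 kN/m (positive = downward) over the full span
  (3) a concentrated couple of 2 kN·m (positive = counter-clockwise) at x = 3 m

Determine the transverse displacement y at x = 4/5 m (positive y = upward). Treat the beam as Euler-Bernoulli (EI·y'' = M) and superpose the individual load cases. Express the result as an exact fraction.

y(4/5) = -13781/468750000 m

Load 1 — triangular load w₀=8 kN/m (0→w₀ over full span):
  y_1 = -w₀x²(L-x)²(x+2L)/(120LEI) = -8·(4/5)²·(4-(4/5))²·((4/5)+2·4)/(120·4·10000) = -2816/29296875 m
Load 2 — uniform load w=-3 kN/m over full span:
  y_2 = -wx²(L-x)²/(24EI) = -(-3)·(4/5)²·(4-(4/5))²/(24·10000) = 32/390625 m
Load 3 — applied couple M₀=2 kN·m at a=3 m (b=L-a=1):
  y_3 = (R_Ax³/6 - M_Ax²/2)/EI  [x≤a] with R_A=9/16, M_A=5/8 = ((9/16)·(4/5)³/6 - (5/8)·(4/5)²/2)/10000 = -19/1250000 m
Superposition: y = Σ y_i = -13781/468750000 m ≈ -0.000029 m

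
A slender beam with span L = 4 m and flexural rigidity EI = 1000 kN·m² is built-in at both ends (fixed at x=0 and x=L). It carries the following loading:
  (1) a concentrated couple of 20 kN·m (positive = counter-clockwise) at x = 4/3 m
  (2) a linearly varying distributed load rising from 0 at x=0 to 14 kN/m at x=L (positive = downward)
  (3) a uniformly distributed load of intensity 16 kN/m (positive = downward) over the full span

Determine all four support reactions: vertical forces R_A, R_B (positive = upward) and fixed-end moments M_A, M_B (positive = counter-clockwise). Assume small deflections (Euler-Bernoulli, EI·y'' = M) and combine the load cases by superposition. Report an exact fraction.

R_A = 706/15 kN, M_A = 144/5 kN·m, R_B = 674/15 kN, M_B = -388/15 kN·m

Load 1 — applied couple M₀=20 kN·m at a=4/3 m (b=L-a=8/3):
  R_A = 6M₀ab/L³ = 6·20·(4/3)·(8/3)/4³ = 20/3 kN
  M_A = M₀b(2a-b)/L² = 20·(8/3)·(2·(4/3)-(8/3))/4² = 0 kN·m
  R_B = -6M₀ab/L³ = -6·20·(4/3)·(8/3)/4³ = -20/3 kN
  M_B = M₀a(2b-a)/L² = 20·(4/3)·(2·(8/3)-(4/3))/4² = 20/3 kN·m
Load 2 — triangular load w₀=14 kN/m (0→w₀ over full span):
  R_A = 3w₀L/20 = 3·14·4/20 = 42/5 kN
  M_A = w₀L²/30 = 14·4²/30 = 112/15 kN·m
  R_B = 7w₀L/20 = 7·14·4/20 = 98/5 kN
  M_B = -w₀L²/20 = -14·4²/20 = -56/5 kN·m
Load 3 — uniform load w=16 kN/m over full span:
  R_A = wL/2 = 16·4/2 = 32 kN
  M_A = wL²/12 = 16·4²/12 = 64/3 kN·m
  R_B = wL/2 = 16·4/2 = 32 kN
  M_B = -wL²/12 = -16·4²/12 = -64/3 kN·m
Superposition: R_A = 706/15 kN, M_A = 144/5 kN·m, R_B = 674/15 kN, M_B = -388/15 kN·m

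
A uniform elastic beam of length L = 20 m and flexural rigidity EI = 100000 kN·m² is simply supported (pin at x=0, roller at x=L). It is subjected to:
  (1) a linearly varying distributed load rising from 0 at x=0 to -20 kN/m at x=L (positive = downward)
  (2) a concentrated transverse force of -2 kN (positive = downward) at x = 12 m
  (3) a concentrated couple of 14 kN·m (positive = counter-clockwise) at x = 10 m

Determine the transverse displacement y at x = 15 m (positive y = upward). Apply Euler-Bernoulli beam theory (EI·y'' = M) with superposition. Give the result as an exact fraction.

Load 1 — triangular load w₀=-20 kN/m (0→w₀ over full span):
  y_1 = -w₀x(7L⁴-10L²x²+3x⁴)/(360LEI) = -(-20)·15·(7·20⁴-10·20²·15²+3·15⁴)/(360·20·100000) = 119/768 m
Load 2 — point force P=-2 kN at a=12 m (b=L-a=8):
  y_2 = -Pa(L-x)(2Lx-a²-x²)/(6LEI)  [x>a] = -(-2)·12·(20-15)·(2·20·15-12²-15²)/(6·20·100000) = 231/100000 m
Load 3 — applied couple M₀=14 kN·m at a=10 m (b=L-a=10):
  y_3 = (M₀x³/(6L)-M₀(x-a)²/2+C₁x)/EI  [x>a] with C₁=M₀(3b²-L²)/(6L)=-35/3 = (14·15³/(6·20)-14·(15-10)²/2+(-35/3)·15)/100000 = 7/16000 m
Superposition: y = Σ y_i = 378469/2400000 m ≈ 0.157695 m

y(15) = 378469/2400000 m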